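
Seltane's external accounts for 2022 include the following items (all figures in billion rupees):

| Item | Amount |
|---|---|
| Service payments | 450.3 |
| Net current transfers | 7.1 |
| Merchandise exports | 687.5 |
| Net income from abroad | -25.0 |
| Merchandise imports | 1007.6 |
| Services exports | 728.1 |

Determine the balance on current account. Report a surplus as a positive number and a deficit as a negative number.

Goods balance = 687.5 - 1007.6 = -320.1
Services balance = 728.1 - 450.3 = 277.8
Trade balance (goods + services) = -320.1 + 277.8 = -42.3
Net primary income = -25.0
Net secondary income = 7.1
Current account = -42.3 + (-25.0) + 7.1 = -60.2

-60.2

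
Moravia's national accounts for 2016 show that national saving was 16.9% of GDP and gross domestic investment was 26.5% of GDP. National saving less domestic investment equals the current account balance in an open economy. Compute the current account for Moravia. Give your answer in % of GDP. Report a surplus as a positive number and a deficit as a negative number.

-9.6

CA = S - I = 16.9 - 26.5 = -9.6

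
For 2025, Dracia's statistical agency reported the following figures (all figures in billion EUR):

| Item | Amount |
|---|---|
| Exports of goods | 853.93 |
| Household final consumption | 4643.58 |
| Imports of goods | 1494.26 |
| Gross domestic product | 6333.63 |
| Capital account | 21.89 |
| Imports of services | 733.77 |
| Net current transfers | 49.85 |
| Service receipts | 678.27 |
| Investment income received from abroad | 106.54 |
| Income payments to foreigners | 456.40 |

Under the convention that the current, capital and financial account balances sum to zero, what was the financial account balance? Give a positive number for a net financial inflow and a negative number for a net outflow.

973.95

Goods balance = 853.93 - 1494.26 = -640.33
Services balance = 678.27 - 733.77 = -55.50
Trade balance (goods + services) = -640.33 + (-55.50) = -695.83
Net primary income = 106.54 - 456.40 = -349.86
Net secondary income = 49.85
Current account = -695.83 + (-349.86) + 49.85 = -995.84
Financial account = -(-995.84 + 21.89) = 973.95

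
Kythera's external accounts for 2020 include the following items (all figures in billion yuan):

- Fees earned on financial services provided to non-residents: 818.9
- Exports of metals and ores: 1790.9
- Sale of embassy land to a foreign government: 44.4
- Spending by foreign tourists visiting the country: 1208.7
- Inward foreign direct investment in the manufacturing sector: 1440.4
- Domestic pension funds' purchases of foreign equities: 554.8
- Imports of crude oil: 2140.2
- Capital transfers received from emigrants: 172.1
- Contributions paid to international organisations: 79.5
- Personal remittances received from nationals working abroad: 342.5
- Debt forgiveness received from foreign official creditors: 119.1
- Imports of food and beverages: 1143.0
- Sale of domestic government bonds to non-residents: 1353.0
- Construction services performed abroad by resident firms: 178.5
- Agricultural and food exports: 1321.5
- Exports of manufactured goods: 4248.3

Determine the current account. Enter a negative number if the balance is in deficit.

Goods: -1143.0 + 1321.5 - 2140.2 + 1790.9 + 4248.3 = 4077.5
Services: 818.9 + 1208.7 + 178.5 = 2206.1
Secondary income: -79.5 + 342.5 = 263.0
Current account = 4077.5 + 2206.1 + 263.0 = 6546.6
(Excluded from the current account — capital account: sale of embassy land to a foreign government 44.4, capital transfers received from emigrants 172.1, debt forgiveness received from foreign official creditors 119.1; financial account: inward foreign direct investment in the manufacturing sector 1440.4, domestic pension funds' purchases of foreign equities 554.8, sale of domestic government bonds to non-residents 1353.0.)

6546.6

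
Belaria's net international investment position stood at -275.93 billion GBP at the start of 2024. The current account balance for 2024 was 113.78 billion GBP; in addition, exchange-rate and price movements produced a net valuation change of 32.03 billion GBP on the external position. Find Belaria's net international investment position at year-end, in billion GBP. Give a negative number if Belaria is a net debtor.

-130.12

Change in NIIP = current account + net valuation change = 113.78 + 32.03 = 145.81
End-of-year NIIP = -275.93 + 145.81 = -130.12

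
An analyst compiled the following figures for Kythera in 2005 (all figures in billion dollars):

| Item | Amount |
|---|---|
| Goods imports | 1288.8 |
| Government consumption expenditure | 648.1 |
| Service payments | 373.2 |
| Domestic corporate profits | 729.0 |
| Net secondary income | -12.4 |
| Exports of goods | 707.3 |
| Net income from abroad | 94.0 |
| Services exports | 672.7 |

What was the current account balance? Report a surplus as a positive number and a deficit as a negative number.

-200.4

Goods balance = 707.3 - 1288.8 = -581.5
Services balance = 672.7 - 373.2 = 299.5
Trade balance (goods + services) = -581.5 + 299.5 = -282.0
Net primary income = 94.0
Net secondary income = -12.4
Current account = -282.0 + 94.0 + (-12.4) = -200.4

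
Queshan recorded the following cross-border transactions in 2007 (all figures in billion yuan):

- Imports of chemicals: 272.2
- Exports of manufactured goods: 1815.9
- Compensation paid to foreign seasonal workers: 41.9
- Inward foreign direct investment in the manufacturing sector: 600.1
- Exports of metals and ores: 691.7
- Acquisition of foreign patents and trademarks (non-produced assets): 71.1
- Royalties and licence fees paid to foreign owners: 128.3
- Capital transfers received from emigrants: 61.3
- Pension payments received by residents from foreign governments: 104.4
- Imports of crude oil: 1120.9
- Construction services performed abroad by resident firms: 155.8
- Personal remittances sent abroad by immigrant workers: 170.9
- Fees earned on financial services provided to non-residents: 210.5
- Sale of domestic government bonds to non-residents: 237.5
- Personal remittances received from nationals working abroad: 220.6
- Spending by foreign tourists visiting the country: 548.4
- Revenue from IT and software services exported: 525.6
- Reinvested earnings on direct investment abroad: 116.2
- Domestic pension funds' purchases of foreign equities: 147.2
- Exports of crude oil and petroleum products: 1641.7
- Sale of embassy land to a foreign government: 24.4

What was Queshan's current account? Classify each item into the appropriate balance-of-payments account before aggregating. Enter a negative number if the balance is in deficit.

Goods: 691.7 - 272.2 + 1641.7 + 1815.9 - 1120.9 = 2756.2
Services: -128.3 + 548.4 + 525.6 + 210.5 + 155.8 = 1312.0
Primary income: 116.2 - 41.9 = 74.3
Secondary income: -170.9 + 220.6 + 104.4 = 154.1
Current account = 2756.2 + 1312.0 + 74.3 + 154.1 = 4296.6
(Excluded from the current account — financial account: inward foreign direct investment in the manufacturing sector 600.1, sale of domestic government bonds to non-residents 237.5, domestic pension funds' purchases of foreign equities 147.2; capital account: acquisition of foreign patents and trademarks (non-produced assets) 71.1, capital transfers received from emigrants 61.3, sale of embassy land to a foreign government 24.4.)

4296.6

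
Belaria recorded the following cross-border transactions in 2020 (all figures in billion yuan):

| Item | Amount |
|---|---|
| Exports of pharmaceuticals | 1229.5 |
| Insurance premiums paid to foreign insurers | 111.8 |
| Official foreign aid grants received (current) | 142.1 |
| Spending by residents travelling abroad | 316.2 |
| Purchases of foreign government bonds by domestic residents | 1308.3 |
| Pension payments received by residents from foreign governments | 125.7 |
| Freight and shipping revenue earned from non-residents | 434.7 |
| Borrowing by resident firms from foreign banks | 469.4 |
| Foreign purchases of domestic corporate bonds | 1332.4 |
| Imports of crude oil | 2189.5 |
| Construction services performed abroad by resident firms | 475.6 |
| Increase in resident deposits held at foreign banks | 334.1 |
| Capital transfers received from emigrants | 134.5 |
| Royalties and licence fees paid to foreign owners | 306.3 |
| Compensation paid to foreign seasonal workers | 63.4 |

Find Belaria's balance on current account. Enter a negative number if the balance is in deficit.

Goods: 1229.5 - 2189.5 = -960.0
Services: 475.6 + 434.7 - 316.2 - 111.8 - 306.3 = 176.0
Primary income: -63.4
Secondary income: 142.1 + 125.7 = 267.8
Current account = (-960.0) + 176.0 + (-63.4) + 267.8 = -579.6
(Excluded from the current account — financial account: purchases of foreign government bonds by domestic residents 1308.3, borrowing by resident firms from foreign banks 469.4, foreign purchases of domestic corporate bonds 1332.4, increase in resident deposits held at foreign banks 334.1; capital account: capital transfers received from emigrants 134.5.)

-579.6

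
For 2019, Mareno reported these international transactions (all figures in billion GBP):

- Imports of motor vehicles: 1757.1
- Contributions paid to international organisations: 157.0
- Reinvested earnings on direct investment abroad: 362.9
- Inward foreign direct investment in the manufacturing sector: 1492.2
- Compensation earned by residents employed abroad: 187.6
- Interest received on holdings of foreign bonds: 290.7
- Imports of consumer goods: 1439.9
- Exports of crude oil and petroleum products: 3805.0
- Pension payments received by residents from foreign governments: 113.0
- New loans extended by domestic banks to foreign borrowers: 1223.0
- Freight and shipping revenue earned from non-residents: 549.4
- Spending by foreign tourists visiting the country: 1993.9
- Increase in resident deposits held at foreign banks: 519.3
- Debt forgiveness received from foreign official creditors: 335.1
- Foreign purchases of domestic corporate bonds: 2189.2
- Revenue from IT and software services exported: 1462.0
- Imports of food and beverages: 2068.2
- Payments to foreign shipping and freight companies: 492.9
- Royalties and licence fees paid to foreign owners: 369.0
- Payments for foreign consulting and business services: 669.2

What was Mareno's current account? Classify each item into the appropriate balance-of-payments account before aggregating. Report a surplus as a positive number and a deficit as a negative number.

1811.2

Goods: -2068.2 - 1439.9 - 1757.1 + 3805.0 = -1460.2
Services: 1462.0 - 669.2 - 492.9 - 369.0 + 1993.9 + 549.4 = 2474.2
Primary income: 290.7 + 362.9 + 187.6 = 841.2
Secondary income: -157.0 + 113.0 = -44.0
Current account = (-1460.2) + 2474.2 + 841.2 + (-44.0) = 1811.2
(Excluded from the current account — financial account: inward foreign direct investment in the manufacturing sector 1492.2, new loans extended by domestic banks to foreign borrowers 1223.0, increase in resident deposits held at foreign banks 519.3, foreign purchases of domestic corporate bonds 2189.2; capital account: debt forgiveness received from foreign official creditors 335.1.)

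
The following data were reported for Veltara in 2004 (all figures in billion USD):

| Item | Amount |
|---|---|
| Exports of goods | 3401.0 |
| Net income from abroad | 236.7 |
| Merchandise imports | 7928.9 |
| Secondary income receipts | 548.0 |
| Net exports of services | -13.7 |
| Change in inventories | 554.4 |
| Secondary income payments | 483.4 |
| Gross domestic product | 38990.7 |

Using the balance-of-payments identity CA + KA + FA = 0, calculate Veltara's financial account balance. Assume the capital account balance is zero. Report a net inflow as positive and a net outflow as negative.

4240.3

Goods balance = 3401.0 - 7928.9 = -4527.9
Services balance = -13.7
Trade balance (goods + services) = -4527.9 + (-13.7) = -4541.6
Net primary income = 236.7
Net secondary income = 548.0 - 483.4 = 64.6
Current account = -4541.6 + 236.7 + 64.6 = -4240.3
Financial account = -(-4240.3) = 4240.3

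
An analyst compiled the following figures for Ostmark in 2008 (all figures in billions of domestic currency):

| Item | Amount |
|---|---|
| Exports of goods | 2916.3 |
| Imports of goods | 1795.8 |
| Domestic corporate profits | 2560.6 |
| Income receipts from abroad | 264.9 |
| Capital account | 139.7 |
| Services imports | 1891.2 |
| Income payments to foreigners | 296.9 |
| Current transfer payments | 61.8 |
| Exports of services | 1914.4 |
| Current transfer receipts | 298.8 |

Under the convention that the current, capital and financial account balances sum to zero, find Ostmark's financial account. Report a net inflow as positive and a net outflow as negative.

-1488.4

Goods balance = 2916.3 - 1795.8 = 1120.5
Services balance = 1914.4 - 1891.2 = 23.2
Trade balance (goods + services) = 1120.5 + 23.2 = 1143.7
Net primary income = 264.9 - 296.9 = -32.0
Net secondary income = 298.8 - 61.8 = 237.0
Current account = 1143.7 + (-32.0) + 237.0 = 1348.7
Financial account = -(1348.7 + 139.7) = -1488.4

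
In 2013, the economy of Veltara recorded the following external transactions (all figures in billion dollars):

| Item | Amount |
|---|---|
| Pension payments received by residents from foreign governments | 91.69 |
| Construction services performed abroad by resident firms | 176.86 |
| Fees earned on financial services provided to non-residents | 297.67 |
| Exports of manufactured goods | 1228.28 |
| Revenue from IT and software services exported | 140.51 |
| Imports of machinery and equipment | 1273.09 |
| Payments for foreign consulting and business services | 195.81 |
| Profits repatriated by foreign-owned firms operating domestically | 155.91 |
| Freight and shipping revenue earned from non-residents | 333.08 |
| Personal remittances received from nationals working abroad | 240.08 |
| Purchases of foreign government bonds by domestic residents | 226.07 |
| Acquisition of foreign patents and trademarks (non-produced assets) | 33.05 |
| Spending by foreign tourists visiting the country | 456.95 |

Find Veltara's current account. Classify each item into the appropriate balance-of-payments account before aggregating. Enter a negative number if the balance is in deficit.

Goods: 1228.28 - 1273.09 = -44.81
Services: 176.86 + 456.95 - 195.81 + 297.67 + 140.51 + 333.08 = 1209.26
Primary income: -155.91
Secondary income: 91.69 + 240.08 = 331.77
Current account = (-44.81) + 1209.26 + (-155.91) + 331.77 = 1340.31
(Excluded from the current account — financial account: purchases of foreign government bonds by domestic residents 226.07; capital account: acquisition of foreign patents and trademarks (non-produced assets) 33.05.)

1340.31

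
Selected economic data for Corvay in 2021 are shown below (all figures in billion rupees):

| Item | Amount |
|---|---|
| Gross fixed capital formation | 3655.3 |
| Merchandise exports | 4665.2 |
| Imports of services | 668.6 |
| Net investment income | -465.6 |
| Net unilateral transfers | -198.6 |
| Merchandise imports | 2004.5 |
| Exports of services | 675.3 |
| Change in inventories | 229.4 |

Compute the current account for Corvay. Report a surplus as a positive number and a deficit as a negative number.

2003.2

Goods balance = 4665.2 - 2004.5 = 2660.7
Services balance = 675.3 - 668.6 = 6.7
Trade balance (goods + services) = 2660.7 + 6.7 = 2667.4
Net primary income = -465.6
Net secondary income = -198.6
Current account = 2667.4 + (-465.6) + (-198.6) = 2003.2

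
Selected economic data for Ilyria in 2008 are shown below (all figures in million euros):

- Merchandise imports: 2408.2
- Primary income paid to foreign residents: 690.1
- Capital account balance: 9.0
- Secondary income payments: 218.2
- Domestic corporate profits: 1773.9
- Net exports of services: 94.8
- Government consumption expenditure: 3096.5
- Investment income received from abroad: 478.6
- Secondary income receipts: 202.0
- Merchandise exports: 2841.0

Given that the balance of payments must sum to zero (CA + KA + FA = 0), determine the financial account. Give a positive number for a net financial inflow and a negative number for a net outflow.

Goods balance = 2841.0 - 2408.2 = 432.8
Services balance = 94.8
Trade balance (goods + services) = 432.8 + 94.8 = 527.6
Net primary income = 478.6 - 690.1 = -211.5
Net secondary income = 202.0 - 218.2 = -16.2
Current account = 527.6 + (-211.5) + (-16.2) = 299.9
Financial account = -(299.9 + 9.0) = -308.9

-308.9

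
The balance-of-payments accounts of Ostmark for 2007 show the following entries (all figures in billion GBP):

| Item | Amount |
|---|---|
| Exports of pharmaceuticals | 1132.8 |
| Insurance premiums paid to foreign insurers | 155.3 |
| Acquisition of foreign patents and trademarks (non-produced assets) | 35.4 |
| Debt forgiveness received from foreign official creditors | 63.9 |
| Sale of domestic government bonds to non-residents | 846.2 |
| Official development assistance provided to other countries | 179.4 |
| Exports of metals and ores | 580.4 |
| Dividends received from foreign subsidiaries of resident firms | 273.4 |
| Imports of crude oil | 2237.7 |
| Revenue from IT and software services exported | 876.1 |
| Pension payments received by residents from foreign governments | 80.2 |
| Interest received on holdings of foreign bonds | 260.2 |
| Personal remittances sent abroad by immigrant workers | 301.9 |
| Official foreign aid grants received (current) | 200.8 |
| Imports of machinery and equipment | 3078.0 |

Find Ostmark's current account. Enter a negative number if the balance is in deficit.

Goods: 580.4 - 3078.0 + 1132.8 - 2237.7 = -3602.5
Services: -155.3 + 876.1 = 720.8
Primary income: 273.4 + 260.2 = 533.6
Secondary income: -179.4 + 200.8 - 301.9 + 80.2 = -200.3
Current account = (-3602.5) + 720.8 + 533.6 + (-200.3) = -2548.4
(Excluded from the current account — capital account: acquisition of foreign patents and trademarks (non-produced assets) 35.4, debt forgiveness received from foreign official creditors 63.9; financial account: sale of domestic government bonds to non-residents 846.2.)

-2548.4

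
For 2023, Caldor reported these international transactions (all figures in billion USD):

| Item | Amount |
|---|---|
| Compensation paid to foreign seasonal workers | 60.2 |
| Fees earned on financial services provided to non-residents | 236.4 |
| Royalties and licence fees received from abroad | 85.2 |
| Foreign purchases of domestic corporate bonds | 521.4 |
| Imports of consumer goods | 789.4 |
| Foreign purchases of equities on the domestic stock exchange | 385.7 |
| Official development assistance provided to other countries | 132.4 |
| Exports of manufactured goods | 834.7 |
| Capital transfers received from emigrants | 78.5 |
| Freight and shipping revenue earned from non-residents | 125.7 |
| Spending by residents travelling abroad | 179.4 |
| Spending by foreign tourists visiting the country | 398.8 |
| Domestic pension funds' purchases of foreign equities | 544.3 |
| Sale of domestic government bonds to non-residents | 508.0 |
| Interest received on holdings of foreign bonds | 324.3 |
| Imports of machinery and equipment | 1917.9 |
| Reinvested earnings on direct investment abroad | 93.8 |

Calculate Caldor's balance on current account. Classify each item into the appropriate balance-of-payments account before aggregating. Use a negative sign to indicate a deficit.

-980.4

Goods: 834.7 - 1917.9 - 789.4 = -1872.6
Services: 125.7 - 179.4 + 236.4 + 85.2 + 398.8 = 666.7
Primary income: 93.8 - 60.2 + 324.3 = 357.9
Secondary income: -132.4
Current account = (-1872.6) + 666.7 + 357.9 + (-132.4) = -980.4
(Excluded from the current account — financial account: foreign purchases of domestic corporate bonds 521.4, foreign purchases of equities on the domestic stock exchange 385.7, domestic pension funds' purchases of foreign equities 544.3, sale of domestic government bonds to non-residents 508.0; capital account: capital transfers received from emigrants 78.5.)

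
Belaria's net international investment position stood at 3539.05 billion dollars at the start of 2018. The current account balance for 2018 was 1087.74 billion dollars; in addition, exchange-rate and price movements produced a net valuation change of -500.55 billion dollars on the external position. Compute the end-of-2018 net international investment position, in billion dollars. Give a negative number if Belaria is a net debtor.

4126.24

Change in NIIP = current account + net valuation change = 1087.74 + (-500.55) = 587.19
End-of-year NIIP = 3539.05 + 587.19 = 4126.24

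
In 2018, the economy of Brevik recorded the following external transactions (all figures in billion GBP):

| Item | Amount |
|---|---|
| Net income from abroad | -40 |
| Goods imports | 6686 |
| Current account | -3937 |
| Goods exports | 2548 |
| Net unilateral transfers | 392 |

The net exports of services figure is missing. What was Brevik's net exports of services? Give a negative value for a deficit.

Current account = goods balance + services balance + net primary income + net secondary income
Sum of the known components = -3786
Net exports of services = CA - (known components) = -3937 - (-3786) = -151

-151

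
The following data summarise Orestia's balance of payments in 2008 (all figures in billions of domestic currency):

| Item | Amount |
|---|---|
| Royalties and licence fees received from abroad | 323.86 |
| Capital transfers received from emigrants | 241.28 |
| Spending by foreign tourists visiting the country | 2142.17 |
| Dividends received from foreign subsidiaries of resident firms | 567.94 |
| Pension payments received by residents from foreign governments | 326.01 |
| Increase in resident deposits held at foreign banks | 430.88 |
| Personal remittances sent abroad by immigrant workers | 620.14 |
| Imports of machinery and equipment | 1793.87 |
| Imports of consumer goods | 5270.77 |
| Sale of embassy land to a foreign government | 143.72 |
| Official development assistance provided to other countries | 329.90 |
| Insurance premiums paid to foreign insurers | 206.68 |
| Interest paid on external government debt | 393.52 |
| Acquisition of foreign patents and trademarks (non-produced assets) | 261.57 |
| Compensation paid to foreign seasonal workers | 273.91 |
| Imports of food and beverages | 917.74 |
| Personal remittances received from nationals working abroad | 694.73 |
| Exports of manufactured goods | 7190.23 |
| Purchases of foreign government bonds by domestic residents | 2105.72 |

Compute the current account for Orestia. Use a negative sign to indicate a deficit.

1438.41

Goods: -5270.77 + 7190.23 - 1793.87 - 917.74 = -792.15
Services: 2142.17 - 206.68 + 323.86 = 2259.35
Primary income: -273.91 - 393.52 + 567.94 = -99.49
Secondary income: -329.90 - 620.14 + 326.01 + 694.73 = 70.70
Current account = (-792.15) + 2259.35 + (-99.49) + 70.70 = 1438.41
(Excluded from the current account — capital account: capital transfers received from emigrants 241.28, sale of embassy land to a foreign government 143.72, acquisition of foreign patents and trademarks (non-produced assets) 261.57; financial account: increase in resident deposits held at foreign banks 430.88, purchases of foreign government bonds by domestic residents 2105.72.)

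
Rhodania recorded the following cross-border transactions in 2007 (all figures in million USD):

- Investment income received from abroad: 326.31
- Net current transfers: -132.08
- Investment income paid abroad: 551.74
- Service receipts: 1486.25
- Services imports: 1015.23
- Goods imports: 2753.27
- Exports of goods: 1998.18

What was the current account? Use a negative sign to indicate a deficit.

-641.58

Goods balance = 1998.18 - 2753.27 = -755.09
Services balance = 1486.25 - 1015.23 = 471.02
Trade balance (goods + services) = -755.09 + 471.02 = -284.07
Net primary income = 326.31 - 551.74 = -225.43
Net secondary income = -132.08
Current account = -284.07 + (-225.43) + (-132.08) = -641.58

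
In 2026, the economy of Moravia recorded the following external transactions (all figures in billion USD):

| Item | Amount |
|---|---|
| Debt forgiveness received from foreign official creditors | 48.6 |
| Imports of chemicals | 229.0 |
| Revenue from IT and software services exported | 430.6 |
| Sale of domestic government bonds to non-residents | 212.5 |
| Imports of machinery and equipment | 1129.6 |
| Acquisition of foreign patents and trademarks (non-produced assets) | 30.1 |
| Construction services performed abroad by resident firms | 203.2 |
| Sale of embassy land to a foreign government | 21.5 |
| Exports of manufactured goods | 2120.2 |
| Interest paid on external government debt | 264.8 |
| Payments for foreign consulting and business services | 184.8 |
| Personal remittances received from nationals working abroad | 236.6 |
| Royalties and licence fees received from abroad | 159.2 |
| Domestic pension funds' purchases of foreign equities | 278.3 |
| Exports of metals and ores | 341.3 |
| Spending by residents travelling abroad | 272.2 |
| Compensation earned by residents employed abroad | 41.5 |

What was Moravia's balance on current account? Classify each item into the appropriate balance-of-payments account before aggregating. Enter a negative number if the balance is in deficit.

1452.2

Goods: -229.0 - 1129.6 + 341.3 + 2120.2 = 1102.9
Services: -272.2 + 430.6 + 159.2 + 203.2 - 184.8 = 336.0
Primary income: 41.5 - 264.8 = -223.3
Secondary income: 236.6
Current account = 1102.9 + 336.0 + (-223.3) + 236.6 = 1452.2
(Excluded from the current account — capital account: debt forgiveness received from foreign official creditors 48.6, acquisition of foreign patents and trademarks (non-produced assets) 30.1, sale of embassy land to a foreign government 21.5; financial account: sale of domestic government bonds to non-residents 212.5, domestic pension funds' purchases of foreign equities 278.3.)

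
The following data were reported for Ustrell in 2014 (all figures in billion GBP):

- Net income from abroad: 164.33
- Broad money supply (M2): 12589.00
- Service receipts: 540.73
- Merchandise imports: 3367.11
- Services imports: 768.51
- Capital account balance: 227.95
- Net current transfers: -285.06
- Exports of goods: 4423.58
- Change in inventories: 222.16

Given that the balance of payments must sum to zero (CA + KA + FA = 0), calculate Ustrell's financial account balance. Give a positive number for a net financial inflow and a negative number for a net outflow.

Goods balance = 4423.58 - 3367.11 = 1056.47
Services balance = 540.73 - 768.51 = -227.78
Trade balance (goods + services) = 1056.47 + (-227.78) = 828.69
Net primary income = 164.33
Net secondary income = -285.06
Current account = 828.69 + 164.33 + (-285.06) = 707.96
Financial account = -(707.96 + 227.95) = -935.91

-935.91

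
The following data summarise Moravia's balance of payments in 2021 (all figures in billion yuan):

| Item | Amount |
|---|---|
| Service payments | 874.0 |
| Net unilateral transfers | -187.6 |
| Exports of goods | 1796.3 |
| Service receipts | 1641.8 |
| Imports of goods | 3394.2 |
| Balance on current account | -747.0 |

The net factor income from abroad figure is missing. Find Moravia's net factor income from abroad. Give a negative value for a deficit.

Current account = goods balance + services balance + net primary income + net secondary income
Sum of the known components = -1017.7
Net factor income from abroad = CA - (known components) = -747.0 - (-1017.7) = 270.7

270.7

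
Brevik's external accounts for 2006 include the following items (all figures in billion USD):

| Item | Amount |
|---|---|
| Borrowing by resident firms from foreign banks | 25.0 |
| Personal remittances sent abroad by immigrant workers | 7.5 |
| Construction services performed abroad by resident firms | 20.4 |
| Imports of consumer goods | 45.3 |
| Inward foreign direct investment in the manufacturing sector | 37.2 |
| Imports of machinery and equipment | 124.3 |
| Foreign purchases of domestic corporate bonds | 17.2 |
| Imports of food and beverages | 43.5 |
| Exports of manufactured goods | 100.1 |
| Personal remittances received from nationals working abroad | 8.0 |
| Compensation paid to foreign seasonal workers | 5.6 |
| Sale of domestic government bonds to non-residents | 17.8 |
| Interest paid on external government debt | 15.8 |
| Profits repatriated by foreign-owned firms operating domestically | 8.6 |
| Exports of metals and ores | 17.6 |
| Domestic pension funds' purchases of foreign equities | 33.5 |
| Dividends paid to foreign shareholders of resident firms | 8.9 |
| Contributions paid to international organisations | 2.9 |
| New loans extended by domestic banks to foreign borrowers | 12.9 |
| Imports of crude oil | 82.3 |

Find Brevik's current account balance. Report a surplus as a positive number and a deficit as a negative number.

-198.6

Goods: -82.3 + 17.6 - 45.3 - 124.3 + 100.1 - 43.5 = -177.7
Services: 20.4
Primary income: -5.6 - 8.6 - 8.9 - 15.8 = -38.9
Secondary income: 8.0 - 7.5 - 2.9 = -2.4
Current account = (-177.7) + 20.4 + (-38.9) + (-2.4) = -198.6
(Excluded from the current account — financial account: borrowing by resident firms from foreign banks 25.0, inward foreign direct investment in the manufacturing sector 37.2, foreign purchases of domestic corporate bonds 17.2, sale of domestic government bonds to non-residents 17.8, domestic pension funds' purchases of foreign equities 33.5, new loans extended by domestic banks to foreign borrowers 12.9.)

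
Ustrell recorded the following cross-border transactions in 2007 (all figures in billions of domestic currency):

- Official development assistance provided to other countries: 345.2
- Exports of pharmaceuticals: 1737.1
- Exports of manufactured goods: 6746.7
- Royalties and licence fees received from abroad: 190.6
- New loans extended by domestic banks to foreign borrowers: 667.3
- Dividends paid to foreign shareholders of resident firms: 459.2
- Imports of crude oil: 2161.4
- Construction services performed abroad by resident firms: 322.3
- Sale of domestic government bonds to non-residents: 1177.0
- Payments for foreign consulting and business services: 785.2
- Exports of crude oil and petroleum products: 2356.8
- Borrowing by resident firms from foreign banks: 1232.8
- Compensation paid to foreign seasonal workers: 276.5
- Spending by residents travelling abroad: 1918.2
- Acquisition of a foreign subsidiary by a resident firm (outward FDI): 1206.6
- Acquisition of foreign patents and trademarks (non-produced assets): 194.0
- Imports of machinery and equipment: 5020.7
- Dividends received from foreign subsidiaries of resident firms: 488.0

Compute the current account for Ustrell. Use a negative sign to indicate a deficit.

Goods: 6746.7 + 1737.1 - 5020.7 - 2161.4 + 2356.8 = 3658.5
Services: 322.3 - 785.2 + 190.6 - 1918.2 = -2190.5
Primary income: 488.0 - 459.2 - 276.5 = -247.7
Secondary income: -345.2
Current account = 3658.5 + (-2190.5) + (-247.7) + (-345.2) = 875.1
(Excluded from the current account — financial account: new loans extended by domestic banks to foreign borrowers 667.3, sale of domestic government bonds to non-residents 1177.0, borrowing by resident firms from foreign banks 1232.8, acquisition of a foreign subsidiary by a resident firm (outward FDI) 1206.6; capital account: acquisition of foreign patents and trademarks (non-produced assets) 194.0.)

875.1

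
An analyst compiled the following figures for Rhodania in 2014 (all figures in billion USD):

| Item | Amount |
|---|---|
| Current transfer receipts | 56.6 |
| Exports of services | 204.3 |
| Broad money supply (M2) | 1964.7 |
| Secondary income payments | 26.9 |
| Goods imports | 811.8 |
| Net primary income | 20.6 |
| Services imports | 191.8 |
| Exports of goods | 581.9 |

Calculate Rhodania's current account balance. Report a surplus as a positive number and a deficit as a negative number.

-167.1

Goods balance = 581.9 - 811.8 = -229.9
Services balance = 204.3 - 191.8 = 12.5
Trade balance (goods + services) = -229.9 + 12.5 = -217.4
Net primary income = 20.6
Net secondary income = 56.6 - 26.9 = 29.7
Current account = -217.4 + 20.6 + 29.7 = -167.1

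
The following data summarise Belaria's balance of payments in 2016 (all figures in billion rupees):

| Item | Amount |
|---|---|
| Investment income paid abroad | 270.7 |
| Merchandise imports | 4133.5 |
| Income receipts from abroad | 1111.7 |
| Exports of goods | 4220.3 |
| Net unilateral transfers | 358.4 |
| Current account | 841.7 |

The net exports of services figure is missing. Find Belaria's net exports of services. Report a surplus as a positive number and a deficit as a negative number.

-444.5

Current account = goods balance + services balance + net primary income + net secondary income
Sum of the known components = 1286.2
Net exports of services = CA - (known components) = 841.7 - 1286.2 = -444.5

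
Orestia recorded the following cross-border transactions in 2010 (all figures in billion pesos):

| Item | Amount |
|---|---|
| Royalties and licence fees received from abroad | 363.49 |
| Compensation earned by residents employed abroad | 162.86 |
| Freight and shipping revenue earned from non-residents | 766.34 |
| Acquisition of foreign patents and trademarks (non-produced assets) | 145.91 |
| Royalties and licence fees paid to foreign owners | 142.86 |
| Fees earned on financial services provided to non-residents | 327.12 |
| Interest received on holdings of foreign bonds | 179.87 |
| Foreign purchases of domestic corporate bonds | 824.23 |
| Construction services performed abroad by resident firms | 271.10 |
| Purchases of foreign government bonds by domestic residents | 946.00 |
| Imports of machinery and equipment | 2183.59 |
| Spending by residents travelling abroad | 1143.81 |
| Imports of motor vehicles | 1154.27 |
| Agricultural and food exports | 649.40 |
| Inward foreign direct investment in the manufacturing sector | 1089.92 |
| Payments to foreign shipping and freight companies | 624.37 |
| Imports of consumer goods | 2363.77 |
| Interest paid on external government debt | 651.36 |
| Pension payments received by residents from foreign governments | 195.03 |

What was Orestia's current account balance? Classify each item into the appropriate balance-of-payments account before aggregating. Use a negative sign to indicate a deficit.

-5348.82

Goods: -2363.77 - 2183.59 - 1154.27 + 649.40 = -5052.23
Services: 271.10 - 142.86 + 766.34 - 624.37 + 363.49 - 1143.81 + 327.12 = -182.99
Primary income: 179.87 - 651.36 + 162.86 = -308.63
Secondary income: 195.03
Current account = (-5052.23) + (-182.99) + (-308.63) + 195.03 = -5348.82
(Excluded from the current account — capital account: acquisition of foreign patents and trademarks (non-produced assets) 145.91; financial account: foreign purchases of domestic corporate bonds 824.23, purchases of foreign government bonds by domestic residents 946.00, inward foreign direct investment in the manufacturing sector 1089.92.)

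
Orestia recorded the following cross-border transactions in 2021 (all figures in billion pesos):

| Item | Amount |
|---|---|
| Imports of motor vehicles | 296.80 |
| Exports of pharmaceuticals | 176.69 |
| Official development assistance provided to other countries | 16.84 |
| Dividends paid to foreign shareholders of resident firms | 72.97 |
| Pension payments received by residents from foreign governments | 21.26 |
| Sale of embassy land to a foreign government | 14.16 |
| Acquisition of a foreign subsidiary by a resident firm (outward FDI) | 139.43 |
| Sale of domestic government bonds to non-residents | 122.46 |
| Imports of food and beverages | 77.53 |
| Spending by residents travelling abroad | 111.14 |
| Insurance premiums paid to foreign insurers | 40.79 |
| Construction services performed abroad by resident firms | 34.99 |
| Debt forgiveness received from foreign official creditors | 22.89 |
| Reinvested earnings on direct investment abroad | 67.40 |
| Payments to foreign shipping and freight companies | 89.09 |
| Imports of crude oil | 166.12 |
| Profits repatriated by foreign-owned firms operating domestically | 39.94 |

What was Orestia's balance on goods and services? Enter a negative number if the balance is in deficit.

Goods: -296.80 - 166.12 + 176.69 - 77.53 = -363.76
Services: -40.79 - 89.09 + 34.99 - 111.14 = -206.03
Trade balance = -363.76 + (-206.03) = -569.79
(Excluded from the trade balance — secondary income: official development assistance provided to other countries 16.84, pension payments received by residents from foreign governments 21.26; primary income: dividends paid to foreign shareholders of resident firms 72.97, reinvested earnings on direct investment abroad 67.40, profits repatriated by foreign-owned firms operating domestically 39.94; capital account: sale of embassy land to a foreign government 14.16, debt forgiveness received from foreign official creditors 22.89; financial account: acquisition of a foreign subsidiary by a resident firm (outward FDI) 139.43, sale of domestic government bonds to non-residents 122.46.)

-569.79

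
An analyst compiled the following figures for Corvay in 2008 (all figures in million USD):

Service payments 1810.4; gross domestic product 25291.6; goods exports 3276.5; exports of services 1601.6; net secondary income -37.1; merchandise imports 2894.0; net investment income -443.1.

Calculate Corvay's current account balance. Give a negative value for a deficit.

Goods balance = 3276.5 - 2894.0 = 382.5
Services balance = 1601.6 - 1810.4 = -208.8
Trade balance (goods + services) = 382.5 + (-208.8) = 173.7
Net primary income = -443.1
Net secondary income = -37.1
Current account = 173.7 + (-443.1) + (-37.1) = -306.5

-306.5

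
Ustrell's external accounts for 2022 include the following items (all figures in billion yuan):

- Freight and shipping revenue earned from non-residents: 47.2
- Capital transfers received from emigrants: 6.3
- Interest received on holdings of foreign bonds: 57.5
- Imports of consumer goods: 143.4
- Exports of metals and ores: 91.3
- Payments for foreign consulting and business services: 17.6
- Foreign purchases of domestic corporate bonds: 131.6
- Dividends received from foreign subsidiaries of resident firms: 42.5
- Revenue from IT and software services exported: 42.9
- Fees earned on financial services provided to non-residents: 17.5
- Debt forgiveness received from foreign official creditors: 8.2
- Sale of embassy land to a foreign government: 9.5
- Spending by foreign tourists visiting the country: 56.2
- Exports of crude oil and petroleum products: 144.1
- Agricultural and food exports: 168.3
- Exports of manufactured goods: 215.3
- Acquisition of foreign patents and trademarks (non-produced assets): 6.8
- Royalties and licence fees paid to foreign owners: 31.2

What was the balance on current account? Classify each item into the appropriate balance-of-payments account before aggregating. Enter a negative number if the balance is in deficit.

690.6

Goods: 144.1 + 91.3 + 215.3 + 168.3 - 143.4 = 475.6
Services: -17.6 - 31.2 + 42.9 + 47.2 + 17.5 + 56.2 = 115.0
Primary income: 42.5 + 57.5 = 100.0
Current account = 475.6 + 115.0 + 100.0 = 690.6
(Excluded from the current account — capital account: capital transfers received from emigrants 6.3, debt forgiveness received from foreign official creditors 8.2, sale of embassy land to a foreign government 9.5, acquisition of foreign patents and trademarks (non-produced assets) 6.8; financial account: foreign purchases of domestic corporate bonds 131.6.)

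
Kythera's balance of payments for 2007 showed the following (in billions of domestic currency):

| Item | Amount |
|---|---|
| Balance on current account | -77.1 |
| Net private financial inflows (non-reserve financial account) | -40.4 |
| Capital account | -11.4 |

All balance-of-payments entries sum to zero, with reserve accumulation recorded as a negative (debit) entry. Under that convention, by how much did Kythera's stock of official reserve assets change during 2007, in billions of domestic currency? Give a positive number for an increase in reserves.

-128.9

Official reserve transactions balance = -((-77.1) + (-11.4) + (-40.4)) = 128.9
An accumulation of reserves is recorded as a debit (negative entry), so the change in the stock of reserves is the negative of that balance.
Change in official reserves = -(128.9) = -128.9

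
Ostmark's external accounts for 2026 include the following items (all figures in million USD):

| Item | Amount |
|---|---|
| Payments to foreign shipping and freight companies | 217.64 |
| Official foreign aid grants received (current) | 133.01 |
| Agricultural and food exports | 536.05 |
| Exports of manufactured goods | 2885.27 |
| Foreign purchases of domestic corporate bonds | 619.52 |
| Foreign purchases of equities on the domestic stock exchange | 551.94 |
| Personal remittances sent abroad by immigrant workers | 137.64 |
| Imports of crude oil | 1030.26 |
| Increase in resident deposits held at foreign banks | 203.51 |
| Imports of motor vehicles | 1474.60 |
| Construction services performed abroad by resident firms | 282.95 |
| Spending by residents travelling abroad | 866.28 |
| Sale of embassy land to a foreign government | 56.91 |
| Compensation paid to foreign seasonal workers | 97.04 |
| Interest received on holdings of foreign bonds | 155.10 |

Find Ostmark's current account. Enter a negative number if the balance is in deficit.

168.92

Goods: 536.05 - 1474.60 + 2885.27 - 1030.26 = 916.46
Services: 282.95 - 866.28 - 217.64 = -800.97
Primary income: -97.04 + 155.10 = 58.06
Secondary income: 133.01 - 137.64 = -4.63
Current account = 916.46 + (-800.97) + 58.06 + (-4.63) = 168.92
(Excluded from the current account — financial account: foreign purchases of domestic corporate bonds 619.52, foreign purchases of equities on the domestic stock exchange 551.94, increase in resident deposits held at foreign banks 203.51; capital account: sale of embassy land to a foreign government 56.91.)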